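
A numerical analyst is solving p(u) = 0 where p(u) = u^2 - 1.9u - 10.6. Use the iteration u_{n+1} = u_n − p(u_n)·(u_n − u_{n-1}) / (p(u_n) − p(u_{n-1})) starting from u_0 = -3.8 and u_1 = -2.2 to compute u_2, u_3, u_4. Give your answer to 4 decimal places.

p(-3.8) = 11.060000, p(-2.2) = -1.580000
u_2 = -2.200000 − (-1.580000)·(-2.200000 − (-3.800000)) / (-1.580000 − 11.060000) = -2.200000 − (-2.528000)/(-12.640000) = -2.400000
p(-2.400000) = -0.280000
u_3 = -2.400000 − (-0.280000)·(-2.400000 − (-2.200000)) / (-0.280000 − (-1.580000)) = -2.400000 − (0.056000)/(1.300000) = -2.443077
p(-2.443077) = 0.010471
u_4 = -2.443077 − 0.010471·(-2.443077 − (-2.400000)) / (0.010471 − (-0.280000)) = -2.443077 − (-0.000451)/(0.290471) = -2.441524

-2.4000, -2.4431, -2.4415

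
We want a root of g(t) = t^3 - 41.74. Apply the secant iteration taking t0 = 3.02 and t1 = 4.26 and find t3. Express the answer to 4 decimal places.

3.4498

g(3.02) = -14.196392, g(4.26) = 35.568776
t2 = 4.260000 − 35.568776·(4.260000 − 3.020000) / (35.568776 − (-14.196392)) = 4.260000 − (44.105282)/(49.765168) = 3.373732
g(3.373732) = -3.339959
t3 = 3.373732 − (-3.339959)·(3.373732 − 4.260000) / (-3.339959 − 35.568776) = 3.373732 − (2.960099)/(-38.908735) = 3.449810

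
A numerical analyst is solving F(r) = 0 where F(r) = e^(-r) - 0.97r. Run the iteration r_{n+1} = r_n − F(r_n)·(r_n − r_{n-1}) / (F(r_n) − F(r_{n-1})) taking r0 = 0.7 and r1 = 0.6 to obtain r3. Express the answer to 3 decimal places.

F(0.7) = -0.18241, F(0.6) = -0.03319
r2 = 0.60000 − (-0.03319)·(0.60000 − 0.70000) / (-0.03319 − (-0.18241)) = 0.60000 − (0.00332)/(0.14923) = 0.57776
F(0.57776) = 0.00073
r3 = 0.57776 − 0.00073·(0.57776 − 0.60000) / (0.00073 − (-0.03319)) = 0.57776 − (-0.00002)/(0.03392) = 0.57824

0.578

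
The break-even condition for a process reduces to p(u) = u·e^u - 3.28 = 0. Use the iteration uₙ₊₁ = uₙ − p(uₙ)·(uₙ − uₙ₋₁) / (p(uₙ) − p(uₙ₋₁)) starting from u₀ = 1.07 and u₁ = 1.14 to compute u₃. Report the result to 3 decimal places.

1.096

p(1.07) = -0.16054, p(1.14) = 0.28452
u₂ = 1.14000 − 0.28452·(1.14000 − 1.07000) / (0.28452 − (-0.16054)) = 1.14000 − (0.01992)/(0.44506) = 1.09525
p(1.09525) = -0.00527
u₃ = 1.09525 − (-0.00527)·(1.09525 − 1.14000) / (-0.00527 − 0.28452) = 1.09525 − (0.00024)/(-0.28979) = 1.09607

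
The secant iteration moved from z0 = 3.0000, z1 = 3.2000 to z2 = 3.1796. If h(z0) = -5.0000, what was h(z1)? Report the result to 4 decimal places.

0.5679

The secant line through (3.0000, -5.0000) and (3.2000, h(z1)) crosses zero at z2 = 3.1796.
So (3.0000, -5.0000), (3.2000, h(z1)), (3.1796, 0) are collinear:
h(z1) = -5.0000 · (3.2000 − 3.1796) / (3.0000 − 3.1796) = -5.0000 · (0.020400)/(-0.179600) = 0.567929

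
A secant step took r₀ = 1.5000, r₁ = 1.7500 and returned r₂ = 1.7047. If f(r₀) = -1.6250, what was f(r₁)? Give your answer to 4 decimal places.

0.3596

The secant line through (1.5000, -1.6250) and (1.7500, f(r₁)) crosses zero at r₂ = 1.7047.
So (1.5000, -1.6250), (1.7500, f(r₁)), (1.7047, 0) are collinear:
f(r₁) = -1.6250 · (1.7500 − 1.7047) / (1.5000 − 1.7047) = -1.6250 · (0.045300)/(-0.204700) = 0.359612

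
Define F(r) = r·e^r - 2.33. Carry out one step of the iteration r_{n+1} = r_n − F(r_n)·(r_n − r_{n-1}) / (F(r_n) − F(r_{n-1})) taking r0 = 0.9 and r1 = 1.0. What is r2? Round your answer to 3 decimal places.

0.923

F(0.9) = -0.11636, F(1.0) = 0.38828
r2 = 1.00000 − 0.38828·(1.00000 − 0.90000) / (0.38828 − (-0.11636)) = 1.00000 − (0.03883)/(0.50464) = 0.92306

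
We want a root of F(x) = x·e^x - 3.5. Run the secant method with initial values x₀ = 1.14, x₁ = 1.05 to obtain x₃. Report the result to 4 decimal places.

F(1.14) = 0.064516, F(1.05) = -0.499466
x₂ = 1.050000 − (-0.499466)·(1.050000 − 1.140000) / (-0.499466 − 0.064516) = 1.050000 − (0.044952)/(-0.563982) = 1.129705
F(1.129705) = -0.003856
x₃ = 1.129705 − (-0.003856)·(1.129705 − 1.050000) / (-0.003856 − (-0.499466)) = 1.129705 − (-0.000307)/(0.495611) = 1.130325

1.1303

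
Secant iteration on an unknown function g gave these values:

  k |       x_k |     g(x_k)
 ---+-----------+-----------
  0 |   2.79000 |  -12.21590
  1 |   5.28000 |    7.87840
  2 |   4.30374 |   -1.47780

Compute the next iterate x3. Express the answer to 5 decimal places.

4.45794

x3 = 4.30374 − (-1.47780)·(4.30374 − 5.28000) / (-1.47780 − 7.87840)
   = 4.30374 − (1.4427170)/(-9.3562000) = 4.4579390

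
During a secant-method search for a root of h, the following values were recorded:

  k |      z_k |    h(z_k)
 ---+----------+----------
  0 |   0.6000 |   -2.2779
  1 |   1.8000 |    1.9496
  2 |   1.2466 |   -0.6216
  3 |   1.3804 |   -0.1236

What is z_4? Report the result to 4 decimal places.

1.4136

z_4 = 1.3804 − (-0.1236)·(1.3804 − 1.2466) / (-0.1236 − (-0.6216))
   = 1.3804 − (-0.016538)/(0.498000) = 1.413608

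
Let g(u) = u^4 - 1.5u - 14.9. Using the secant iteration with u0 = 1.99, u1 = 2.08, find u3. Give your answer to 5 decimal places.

2.05944

g(1.99) = -2.2026080, g(2.08) = 0.6977370
u2 = 2.0800000 − 0.6977370·(2.0800000 − 1.9900000) / (0.6977370 − (-2.2026080)) = 2.0800000 − (0.0627963)/(2.9003450) = 2.0583487
g(2.0583487) = -0.0370552
u3 = 2.0583487 − (-0.0370552)·(2.0583487 − 2.0800000) / (-0.0370552 − 0.6977370) = 2.0583487 − (0.0008023)/(-0.7347921) = 2.0594405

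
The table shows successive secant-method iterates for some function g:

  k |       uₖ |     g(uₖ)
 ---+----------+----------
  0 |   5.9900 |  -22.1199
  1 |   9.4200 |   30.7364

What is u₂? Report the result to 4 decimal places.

7.4254

u₂ = 9.4200 − 30.7364·(9.4200 − 5.9900) / (30.7364 − (-22.1199))
   = 9.4200 − (105.425852)/(52.856300) = 7.425425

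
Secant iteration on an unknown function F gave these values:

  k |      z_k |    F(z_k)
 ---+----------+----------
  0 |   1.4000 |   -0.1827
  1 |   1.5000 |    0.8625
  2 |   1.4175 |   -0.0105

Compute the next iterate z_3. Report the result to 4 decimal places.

1.4185

z_3 = 1.4175 − (-0.0105)·(1.4175 − 1.5000) / (-0.0105 − 0.8625)
   = 1.4175 − (0.000866)/(-0.873000) = 1.418492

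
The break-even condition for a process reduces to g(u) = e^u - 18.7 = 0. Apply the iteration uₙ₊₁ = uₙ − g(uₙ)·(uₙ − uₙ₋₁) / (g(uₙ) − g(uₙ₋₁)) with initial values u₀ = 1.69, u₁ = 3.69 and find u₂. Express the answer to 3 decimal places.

g(1.69) = -13.28052, g(3.69) = 21.34485
u₂ = 3.69000 − 21.34485·(3.69000 − 1.69000) / (21.34485 − (-13.28052)) = 3.69000 − (42.68969)/(34.62537) = 2.45710

2.457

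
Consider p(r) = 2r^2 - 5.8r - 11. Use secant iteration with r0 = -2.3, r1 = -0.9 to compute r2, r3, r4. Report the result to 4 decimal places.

p(-2.3) = 12.920000, p(-0.9) = -4.160000
r2 = -0.900000 − (-4.160000)·(-0.900000 − (-2.300000)) / (-4.160000 − 12.920000) = -0.900000 − (-5.824000)/(-17.080000) = -1.240984
p(-1.240984) = -0.722214
r3 = -1.240984 − (-0.722214)·(-1.240984 − (-0.900000)) / (-0.722214 − (-4.160000)) = -1.240984 − (0.246263)/(3.437786) = -1.312618
p(-1.312618) = 0.059115
r4 = -1.312618 − 0.059115·(-1.312618 − (-1.240984)) / (0.059115 − (-0.722214)) = -1.312618 − (-0.004235)/(0.781330) = -1.307198

-1.2410, -1.3126, -1.3072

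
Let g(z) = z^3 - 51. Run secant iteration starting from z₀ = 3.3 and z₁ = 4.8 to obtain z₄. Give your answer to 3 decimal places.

g(3.3) = -15.06300, g(4.8) = 59.59200
z₂ = 4.80000 − 59.59200·(4.80000 − 3.30000) / (59.59200 − (-15.06300)) = 4.80000 − (89.38800)/(74.65500) = 3.60265
g(3.60265) = -4.24081
z₃ = 3.60265 − (-4.24081)·(3.60265 − 4.80000) / (-4.24081 − 59.59200) = 3.60265 − (5.07772)/(-63.83281) = 3.68220
g(3.68220) = -1.07456
z₄ = 3.68220 − (-1.07456)·(3.68220 − 3.60265) / (-1.07456 − (-4.24081)) = 3.68220 − (-0.08548)/(3.16625) = 3.70920

3.709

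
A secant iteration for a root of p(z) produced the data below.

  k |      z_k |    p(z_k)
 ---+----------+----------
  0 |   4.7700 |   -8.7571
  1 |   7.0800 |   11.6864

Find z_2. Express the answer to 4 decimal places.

5.7595

z_2 = 7.0800 − 11.6864·(7.0800 − 4.7700) / (11.6864 − (-8.7571))
   = 7.0800 − (26.995584)/(20.443500) = 5.759503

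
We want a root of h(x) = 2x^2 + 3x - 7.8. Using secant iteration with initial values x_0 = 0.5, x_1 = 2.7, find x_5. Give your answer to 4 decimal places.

h(0.5) = -5.800000, h(2.7) = 14.880000
x_2 = 2.700000 − 14.880000·(2.700000 − 0.500000) / (14.880000 − (-5.800000)) = 2.700000 − (32.736000)/(20.680000) = 1.117021
h(1.117021) = -1.953463
x_3 = 1.117021 − (-1.953463)·(1.117021 − 2.700000) / (-1.953463 − 14.880000) = 1.117021 − (3.092291)/(-16.833463) = 1.300720
h(1.300720) = -0.514093
x_4 = 1.300720 − (-0.514093)·(1.300720 − 1.117021) / (-0.514093 − (-1.953463)) = 1.300720 − (-0.094438)/(1.439371) = 1.366331
h(1.366331) = 0.032715
x_5 = 1.366331 − 0.032715·(1.366331 − 1.300720) / (0.032715 − (-0.514093)) = 1.366331 − (0.002146)/(0.546807) = 1.362406

1.3624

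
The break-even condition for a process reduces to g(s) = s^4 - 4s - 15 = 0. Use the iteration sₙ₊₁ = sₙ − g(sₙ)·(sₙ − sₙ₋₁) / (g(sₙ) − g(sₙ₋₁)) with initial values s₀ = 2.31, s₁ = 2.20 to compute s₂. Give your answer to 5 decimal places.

2.20894

g(2.31) = 4.2339632, g(2.20) = -0.3744000
s₂ = 2.2000000 − (-0.3744000)·(2.2000000 − 2.3100000) / (-0.3744000 − 4.2339632) = 2.2000000 − (0.0411840)/(-4.6083632) = 2.2089368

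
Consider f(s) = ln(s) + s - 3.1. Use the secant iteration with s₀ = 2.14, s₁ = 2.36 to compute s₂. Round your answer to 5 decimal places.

2.27787

f(2.14) = -0.1991942, f(2.36) = 0.1186616
s₂ = 2.3600000 − 0.1186616·(2.3600000 − 2.1400000) / (0.1186616 − (-0.1991942)) = 2.3600000 − (0.0261056)/(0.3178558) = 2.2778698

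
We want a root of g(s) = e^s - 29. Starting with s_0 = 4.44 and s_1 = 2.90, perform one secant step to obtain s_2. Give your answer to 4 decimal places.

g(4.44) = 55.774942, g(2.90) = -10.825855
s_2 = 2.900000 − (-10.825855)·(2.900000 − 4.440000) / (-10.825855 − 55.774942) = 2.900000 − (16.671816)/(-66.600796) = 3.150325

3.1503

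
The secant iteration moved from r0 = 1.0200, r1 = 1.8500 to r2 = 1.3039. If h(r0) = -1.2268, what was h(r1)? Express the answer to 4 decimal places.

The secant line through (1.0200, -1.2268) and (1.8500, h(r1)) crosses zero at r2 = 1.3039.
So (1.0200, -1.2268), (1.8500, h(r1)), (1.3039, 0) are collinear:
h(r1) = -1.2268 · (1.8500 − 1.3039) / (1.0200 − 1.3039) = -1.2268 · (0.546100)/(-0.283900) = 2.359829

2.3598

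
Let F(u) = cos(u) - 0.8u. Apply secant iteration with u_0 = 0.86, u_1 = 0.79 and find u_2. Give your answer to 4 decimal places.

F(0.86) = -0.035563, F(0.79) = 0.071845
u_2 = 0.790000 − 0.071845·(0.790000 − 0.860000) / (0.071845 − (-0.035563)) = 0.790000 − (-0.005029)/(0.107408) = 0.836823

0.8368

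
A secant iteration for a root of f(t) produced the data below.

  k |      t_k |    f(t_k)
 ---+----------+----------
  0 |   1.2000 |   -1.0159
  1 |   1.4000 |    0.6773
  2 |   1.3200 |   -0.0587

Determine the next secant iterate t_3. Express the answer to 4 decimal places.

t_3 = 1.3200 − (-0.0587)·(1.3200 − 1.4000) / (-0.0587 − 0.6773)
   = 1.3200 − (0.004696)/(-0.736000) = 1.326380

1.3264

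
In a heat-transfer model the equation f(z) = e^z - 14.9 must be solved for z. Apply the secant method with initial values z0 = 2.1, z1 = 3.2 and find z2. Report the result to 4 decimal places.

f(2.1) = -6.733830, f(3.2) = 9.632530
z2 = 3.200000 − 9.632530·(3.200000 − 2.100000) / (9.632530 − (-6.733830)) = 3.200000 − (10.595783)/(16.366360) = 2.552588

2.5526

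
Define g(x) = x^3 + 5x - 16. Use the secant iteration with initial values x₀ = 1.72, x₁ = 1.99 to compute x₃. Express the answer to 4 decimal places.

g(1.72) = -2.311552, g(1.99) = 1.830599
x₂ = 1.990000 − 1.830599·(1.990000 − 1.720000) / (1.830599 − (-2.311552)) = 1.990000 − (0.494262)/(4.142151) = 1.870675
g(1.870675) = -0.100337
x₃ = 1.870675 − (-0.100337)·(1.870675 − 1.990000) / (-0.100337 − 1.830599) = 1.870675 − (0.011973)/(-1.930936) = 1.876876

1.8769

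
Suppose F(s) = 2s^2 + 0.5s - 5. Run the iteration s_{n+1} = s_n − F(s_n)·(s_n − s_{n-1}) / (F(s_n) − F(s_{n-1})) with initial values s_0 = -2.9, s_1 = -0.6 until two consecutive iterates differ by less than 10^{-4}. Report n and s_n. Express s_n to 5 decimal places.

n = 7, s_n = -1.71107

F(-2.9) = 10.3700000, F(-0.6) = -4.5800000
s_2 = -0.6000000 − (-4.5800000)·(2.3000000)/(-14.9500000) = -1.3046154;  |Δ| = 0.7046154
F(-1.3046154) = -2.2482651
s_3 = -1.3046154 − (-2.2482651)·(-0.7046154)/(2.3317349) = -1.9840074;  |Δ| = 0.6793921
F(-1.9840074) = 1.8805673
s_4 = -1.9840074 − 1.8805673·(-0.6793921)/(4.1288324) = -1.6745634;  |Δ| = 0.3094440
F(-1.6745634) = -0.2289564
s_5 = -1.6745634 − (-0.2289564)·(0.3094440)/(-2.1095237) = -1.7081488;  |Δ| = 0.0335854
F(-1.7081488) = -0.0185296
s_6 = -1.7081488 − (-0.0185296)·(-0.0335854)/(0.2104268) = -1.7111063;  |Δ| = 0.0029574
F(-1.7111063) = 0.0002161
s_7 = -1.7111063 − 0.0002161·(-0.0029574)/(0.0187458) = -1.7110722;  |Δ| = 0.0000341
|s_7 − s_6| = 0.0000341 < 10^{-4}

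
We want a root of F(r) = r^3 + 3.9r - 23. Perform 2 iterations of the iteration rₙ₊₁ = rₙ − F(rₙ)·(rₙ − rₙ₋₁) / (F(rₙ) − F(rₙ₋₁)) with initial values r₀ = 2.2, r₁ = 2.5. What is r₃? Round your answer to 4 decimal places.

2.3910

F(2.2) = -3.772000, F(2.5) = 2.375000
r₂ = 2.500000 − 2.375000·(2.500000 − 2.200000) / (2.375000 − (-3.772000)) = 2.500000 − (0.712500)/(6.147000) = 2.384090
F(2.384090) = -0.151159
r₃ = 2.384090 − (-0.151159)·(2.384090 − 2.500000) / (-0.151159 − 2.375000) = 2.384090 − (0.017521)/(-2.526159) = 2.391026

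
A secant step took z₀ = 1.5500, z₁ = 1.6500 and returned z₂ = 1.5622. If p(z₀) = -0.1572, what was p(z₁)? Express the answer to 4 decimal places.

1.1313

The secant line through (1.5500, -0.1572) and (1.6500, p(z₁)) crosses zero at z₂ = 1.5622.
So (1.5500, -0.1572), (1.6500, p(z₁)), (1.5622, 0) are collinear:
p(z₁) = -0.1572 · (1.6500 − 1.5622) / (1.5500 − 1.5622) = -0.1572 · (0.087800)/(-0.012200) = 1.131325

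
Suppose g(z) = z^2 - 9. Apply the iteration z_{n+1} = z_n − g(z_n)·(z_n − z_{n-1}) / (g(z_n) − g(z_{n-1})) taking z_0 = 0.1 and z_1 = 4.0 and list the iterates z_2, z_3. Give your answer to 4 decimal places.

g(0.1) = -8.990000, g(4.0) = 7.000000
z_2 = 4.000000 − 7.000000·(4.000000 − 0.100000) / (7.000000 − (-8.990000)) = 4.000000 − (27.300000)/(15.990000) = 2.292683
g(2.292683) = -3.743605
z_3 = 2.292683 − (-3.743605)·(2.292683 − 4.000000) / (-3.743605 − 7.000000) = 2.292683 − (6.391521)/(-10.743605) = 2.887597

2.2927, 2.8876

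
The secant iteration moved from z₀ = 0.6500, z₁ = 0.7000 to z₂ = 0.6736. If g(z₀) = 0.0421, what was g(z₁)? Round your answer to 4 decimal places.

The secant line through (0.6500, 0.0421) and (0.7000, g(z₁)) crosses zero at z₂ = 0.6736.
So (0.6500, 0.0421), (0.7000, g(z₁)), (0.6736, 0) are collinear:
g(z₁) = 0.0421 · (0.7000 − 0.6736) / (0.6500 − 0.6736) = 0.0421 · (0.026400)/(-0.023600) = -0.047095

-0.0471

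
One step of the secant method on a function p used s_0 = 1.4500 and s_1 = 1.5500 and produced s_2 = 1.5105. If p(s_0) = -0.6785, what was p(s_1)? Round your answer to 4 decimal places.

0.4430

The secant line through (1.4500, -0.6785) and (1.5500, p(s_1)) crosses zero at s_2 = 1.5105.
So (1.4500, -0.6785), (1.5500, p(s_1)), (1.5105, 0) are collinear:
p(s_1) = -0.6785 · (1.5500 − 1.5105) / (1.4500 − 1.5105) = -0.6785 · (0.039500)/(-0.060500) = 0.442988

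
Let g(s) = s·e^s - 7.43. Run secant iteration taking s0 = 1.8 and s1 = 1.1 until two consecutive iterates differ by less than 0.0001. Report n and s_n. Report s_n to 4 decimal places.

n = 6, s_n = 1.5605

g(1.8) = 3.459365, g(1.1) = -4.125417
s2 = 1.100000 − (-4.125417)·(-0.700000)/(-7.584783) = 1.480735;  |Δ| = 0.380735
g(1.480735) = -0.920429
s3 = 1.480735 − (-0.920429)·(0.380735)/(3.204988) = 1.590077;  |Δ| = 0.109342
g(1.590077) = 0.367937
s4 = 1.590077 − 0.367937·(0.109342)/(1.288366) = 1.558851;  |Δ| = 0.031226
g(1.558851) = -0.020231
s5 = 1.558851 − (-0.020231)·(-0.031226)/(-0.388168) = 1.560478;  |Δ| = 0.001627
g(1.560478) = -0.000413
s6 = 1.560478 − (-0.000413)·(0.001627)/(0.019818) = 1.560512;  |Δ| = 0.000034
|s6 − s5| = 0.000034 < 0.0001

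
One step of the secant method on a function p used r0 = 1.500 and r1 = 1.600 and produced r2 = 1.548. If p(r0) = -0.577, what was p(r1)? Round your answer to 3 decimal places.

The secant line through (1.500, -0.577) and (1.600, p(r1)) crosses zero at r2 = 1.548.
So (1.500, -0.577), (1.600, p(r1)), (1.548, 0) are collinear:
p(r1) = -0.577 · (1.600 − 1.548) / (1.500 − 1.548) = -0.577 · (0.05200)/(-0.04800) = 0.62508

0.625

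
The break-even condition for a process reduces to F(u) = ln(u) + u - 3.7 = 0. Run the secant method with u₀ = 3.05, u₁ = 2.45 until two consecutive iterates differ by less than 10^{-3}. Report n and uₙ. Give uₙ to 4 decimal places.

n = 4, uₙ = 2.7049

F(3.05) = 0.465142, F(2.45) = -0.353912
u₂ = 2.450000 − (-0.353912)·(-0.600000)/(-0.819054) = 2.709259;  |Δ| = 0.259259
F(2.709259) = 0.005934
u₃ = 2.709259 − 0.005934·(0.259259)/(0.359846) = 2.704984;  |Δ| = 0.004276
F(2.704984) = 0.000079
u₄ = 2.704984 − 0.000079·(-0.004276)/(-0.005855) = 2.704926;  |Δ| = 0.000058
|u₄ − u₃| = 0.000058 < 10^{-3}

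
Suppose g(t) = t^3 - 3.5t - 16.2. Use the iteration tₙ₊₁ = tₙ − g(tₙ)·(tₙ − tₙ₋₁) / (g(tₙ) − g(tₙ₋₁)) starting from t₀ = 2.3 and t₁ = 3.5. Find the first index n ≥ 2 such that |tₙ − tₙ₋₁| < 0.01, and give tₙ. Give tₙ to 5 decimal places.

g(2.3) = -12.0830000, g(3.5) = 14.4250000
t₂ = 3.5000000 − 14.4250000·(1.2000000)/(26.5080000) = 2.8469896;  |Δ| = 0.6530104
g(2.8469896) = -3.0886173
t₃ = 2.8469896 − (-3.0886173)·(-0.6530104)/(-17.5136173) = 2.9621514;  |Δ| = 0.1151618
g(2.9621514) = -0.5766045
t₄ = 2.9621514 − (-0.5766045)·(0.1151618)/(2.5120128) = 2.9885855;  |Δ| = 0.0264341
g(2.9885855) = 0.0329295
t₅ = 2.9885855 − 0.0329295·(0.0264341)/(0.6095340) = 2.9871574;  |Δ| = 0.0014281
|t₅ − t₄| = 0.0014281 < 0.01

n = 5, tₙ = 2.98716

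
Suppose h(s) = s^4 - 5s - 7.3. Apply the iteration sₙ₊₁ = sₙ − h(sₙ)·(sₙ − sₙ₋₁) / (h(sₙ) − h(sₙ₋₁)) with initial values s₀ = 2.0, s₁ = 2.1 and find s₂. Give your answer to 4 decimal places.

h(2.0) = -1.300000, h(2.1) = 1.648100
s₂ = 2.100000 − 1.648100·(2.100000 − 2.000000) / (1.648100 − (-1.300000)) = 2.100000 − (0.164810)/(2.948100) = 2.044096

2.0441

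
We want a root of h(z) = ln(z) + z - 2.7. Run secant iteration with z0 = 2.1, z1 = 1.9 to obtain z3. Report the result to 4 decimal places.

2.0046

h(2.1) = 0.141937, h(1.9) = -0.158146
z2 = 1.900000 − (-0.158146)·(1.900000 − 2.100000) / (-0.158146 − 0.141937) = 1.900000 − (0.031629)/(-0.300083) = 2.005401
h(2.005401) = 0.001246
z3 = 2.005401 − 0.001246·(2.005401 − 1.900000) / (0.001246 − (-0.158146)) = 2.005401 − (0.000131)/(0.159392) = 2.004578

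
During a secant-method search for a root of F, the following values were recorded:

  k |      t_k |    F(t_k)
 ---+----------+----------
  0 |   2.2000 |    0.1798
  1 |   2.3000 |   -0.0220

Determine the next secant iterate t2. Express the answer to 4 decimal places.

t2 = 2.3000 − (-0.0220)·(2.3000 − 2.2000) / (-0.0220 − 0.1798)
   = 2.3000 − (-0.002200)/(-0.201800) = 2.289098

2.2891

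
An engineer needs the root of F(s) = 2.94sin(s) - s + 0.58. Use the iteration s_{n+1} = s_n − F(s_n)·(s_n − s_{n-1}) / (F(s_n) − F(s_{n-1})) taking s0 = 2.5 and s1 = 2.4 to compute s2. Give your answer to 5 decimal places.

F(2.5) = -0.1604919, F(2.4) = 0.1658618
s2 = 2.4000000 − 0.1658618·(2.4000000 − 2.5000000) / (0.1658618 − (-0.1604919)) = 2.4000000 − (-0.0165862)/(0.3263536) = 2.4508227

2.45082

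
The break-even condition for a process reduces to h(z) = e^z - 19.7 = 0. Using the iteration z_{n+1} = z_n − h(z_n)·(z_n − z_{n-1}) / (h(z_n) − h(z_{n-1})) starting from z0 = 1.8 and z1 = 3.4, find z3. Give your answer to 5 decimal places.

h(1.8) = -13.6503525, h(3.4) = 10.2641000
z2 = 3.4000000 − 10.2641000·(3.4000000 − 1.8000000) / (10.2641000 − (-13.6503525)) = 3.4000000 − (16.4225601)/(23.9144526) = 2.7132789
h(2.7132789) = -4.6213647
z3 = 2.7132789 − (-4.6213647)·(2.7132789 − 3.4000000) / (-4.6213647 − 10.2641000) = 2.7132789 − (3.1735888)/(-14.8854647) = 2.9264794

2.92648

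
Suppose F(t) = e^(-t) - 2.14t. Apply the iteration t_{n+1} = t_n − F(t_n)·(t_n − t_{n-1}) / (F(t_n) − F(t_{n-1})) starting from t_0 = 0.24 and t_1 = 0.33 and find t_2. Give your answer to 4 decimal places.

0.3344

F(0.24) = 0.273028, F(0.33) = 0.012724
t_2 = 0.330000 − 0.012724·(0.330000 − 0.240000) / (0.012724 − 0.273028) = 0.330000 − (0.001145)/(-0.260304) = 0.334399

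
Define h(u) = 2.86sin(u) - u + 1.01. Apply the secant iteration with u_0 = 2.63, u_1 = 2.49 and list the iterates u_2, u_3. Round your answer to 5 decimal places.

h(2.63) = -0.2198395, h(2.49) = 0.2544571
u_2 = 2.4900000 − 0.2544571·(2.4900000 − 2.6300000) / (0.2544571 − (-0.2198395)) = 2.4900000 − (-0.0356240)/(0.4742966) = 2.5651091
h(2.5651091) = 0.0038173
u_3 = 2.5651091 − 0.0038173·(2.5651091 − 2.4900000) / (0.0038173 − 0.2544571) = 2.5651091 − (0.0002867)/(-0.2506397) = 2.5662530

2.56511, 2.56625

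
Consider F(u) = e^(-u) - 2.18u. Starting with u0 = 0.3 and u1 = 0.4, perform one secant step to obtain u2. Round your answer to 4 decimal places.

F(0.3) = 0.086818, F(0.4) = -0.201680
u2 = 0.400000 − (-0.201680)·(0.400000 − 0.300000) / (-0.201680 − 0.086818) = 0.400000 − (-0.020168)/(-0.288498) = 0.330093

0.3301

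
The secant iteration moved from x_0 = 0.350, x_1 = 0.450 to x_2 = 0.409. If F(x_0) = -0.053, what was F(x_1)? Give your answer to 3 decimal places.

The secant line through (0.350, -0.053) and (0.450, F(x_1)) crosses zero at x_2 = 0.409.
So (0.350, -0.053), (0.450, F(x_1)), (0.409, 0) are collinear:
F(x_1) = -0.053 · (0.450 − 0.409) / (0.350 − 0.409) = -0.053 · (0.04100)/(-0.05900) = 0.03683

0.037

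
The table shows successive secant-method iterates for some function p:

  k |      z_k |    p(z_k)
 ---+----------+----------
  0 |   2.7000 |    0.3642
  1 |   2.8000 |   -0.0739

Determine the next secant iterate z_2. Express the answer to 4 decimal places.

z_2 = 2.8000 − (-0.0739)·(2.8000 − 2.7000) / (-0.0739 − 0.3642)
   = 2.8000 − (-0.007390)/(-0.438100) = 2.783132

2.7831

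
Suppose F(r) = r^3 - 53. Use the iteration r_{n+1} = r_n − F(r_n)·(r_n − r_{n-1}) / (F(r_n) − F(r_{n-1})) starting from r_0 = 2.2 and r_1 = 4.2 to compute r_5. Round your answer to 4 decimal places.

3.7563

F(2.2) = -42.352000, F(4.2) = 21.088000
r_2 = 4.200000 − 21.088000·(4.200000 − 2.200000) / (21.088000 − (-42.352000)) = 4.200000 − (42.176000)/(63.440000) = 3.535183
F(3.535183) = -8.818989
r_3 = 3.535183 − (-8.818989)·(3.535183 − 4.200000) / (-8.818989 − 21.088000) = 3.535183 − (5.863015)/(-29.906989) = 3.731224
F(3.731224) = -1.053757
r_4 = 3.731224 − (-1.053757)·(3.731224 − 3.535183) / (-1.053757 − (-8.818989)) = 3.731224 − (-0.206580)/(7.765232) = 3.757828
F(3.757828) = 0.065297
r_5 = 3.757828 − 0.065297·(3.757828 − 3.731224) / (0.065297 − (-1.053757)) = 3.757828 − (0.001737)/(1.119055) = 3.756275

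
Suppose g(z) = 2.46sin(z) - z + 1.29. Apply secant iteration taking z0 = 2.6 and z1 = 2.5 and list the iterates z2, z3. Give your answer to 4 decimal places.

2.5862, 2.5865

g(2.6) = -0.041867, g(2.5) = 0.262241
z2 = 2.500000 − 0.262241·(2.500000 − 2.600000) / (0.262241 − (-0.041867)) = 2.500000 − (-0.026224)/(0.304108) = 2.586233
g(2.586233) = 0.000799
z3 = 2.586233 − 0.000799·(2.586233 − 2.500000) / (0.000799 − 0.262241) = 2.586233 − (0.000069)/(-0.261442) = 2.586497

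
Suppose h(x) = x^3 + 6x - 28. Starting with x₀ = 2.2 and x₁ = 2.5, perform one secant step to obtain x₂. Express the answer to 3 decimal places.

2.384

h(2.2) = -4.15200, h(2.5) = 2.62500
x₂ = 2.50000 − 2.62500·(2.50000 − 2.20000) / (2.62500 − (-4.15200)) = 2.50000 − (0.78750)/(6.77700) = 2.38380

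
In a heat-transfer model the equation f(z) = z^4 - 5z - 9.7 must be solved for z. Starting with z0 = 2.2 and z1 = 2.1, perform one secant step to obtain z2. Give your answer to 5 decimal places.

f(2.2) = 2.7256000, f(2.1) = -0.7519000
z2 = 2.1000000 − (-0.7519000)·(2.1000000 − 2.2000000) / (-0.7519000 − 2.7256000) = 2.1000000 − (0.0751900)/(-3.4775000) = 2.1216219

2.12162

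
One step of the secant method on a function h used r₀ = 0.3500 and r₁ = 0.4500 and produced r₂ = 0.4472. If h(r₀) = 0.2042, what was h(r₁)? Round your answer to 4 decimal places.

The secant line through (0.3500, 0.2042) and (0.4500, h(r₁)) crosses zero at r₂ = 0.4472.
So (0.3500, 0.2042), (0.4500, h(r₁)), (0.4472, 0) are collinear:
h(r₁) = 0.2042 · (0.4500 − 0.4472) / (0.3500 − 0.4472) = 0.2042 · (0.002800)/(-0.097200) = -0.005882

-0.0059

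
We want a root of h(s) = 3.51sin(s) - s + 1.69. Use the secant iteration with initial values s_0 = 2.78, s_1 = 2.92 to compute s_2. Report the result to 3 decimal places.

h(2.78) = 0.15171, h(2.92) = -0.45856
s_2 = 2.92000 − (-0.45856)·(2.92000 − 2.78000) / (-0.45856 − 0.15171) = 2.92000 − (-0.06420)/(-0.61027) = 2.81480

2.815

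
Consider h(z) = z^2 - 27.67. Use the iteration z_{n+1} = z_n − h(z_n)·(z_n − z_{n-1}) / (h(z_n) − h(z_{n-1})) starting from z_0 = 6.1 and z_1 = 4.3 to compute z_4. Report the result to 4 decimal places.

h(6.1) = 9.540000, h(4.3) = -9.180000
z_2 = 4.300000 − (-9.180000)·(4.300000 − 6.100000) / (-9.180000 − 9.540000) = 4.300000 − (16.524000)/(-18.720000) = 5.182692
h(5.182692) = -0.809700
z_3 = 5.182692 − (-0.809700)·(5.182692 − 4.300000) / (-0.809700 − (-9.180000)) = 5.182692 − (-0.714716)/(8.370300) = 5.268079
h(5.268079) = 0.082662
z_4 = 5.268079 − 0.082662·(5.268079 − 5.182692) / (0.082662 − (-0.809700)) = 5.268079 − (0.007058)/(0.892362) = 5.260170

5.2602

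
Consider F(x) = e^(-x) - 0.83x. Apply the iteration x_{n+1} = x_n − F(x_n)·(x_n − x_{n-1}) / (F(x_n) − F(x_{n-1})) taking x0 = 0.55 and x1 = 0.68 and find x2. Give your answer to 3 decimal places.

F(0.55) = 0.12045, F(0.68) = -0.05778
x2 = 0.68000 − (-0.05778)·(0.68000 − 0.55000) / (-0.05778 − 0.12045) = 0.68000 − (-0.00751)/(-0.17823) = 0.63785

0.638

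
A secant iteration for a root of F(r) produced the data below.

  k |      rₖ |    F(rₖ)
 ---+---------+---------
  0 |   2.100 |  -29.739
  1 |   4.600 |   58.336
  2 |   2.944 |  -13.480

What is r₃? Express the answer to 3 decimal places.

3.255

r₃ = 2.944 − (-13.480)·(2.944 − 4.600) / (-13.480 − 58.336)
   = 2.944 − (22.32288)/(-71.81600) = 3.25483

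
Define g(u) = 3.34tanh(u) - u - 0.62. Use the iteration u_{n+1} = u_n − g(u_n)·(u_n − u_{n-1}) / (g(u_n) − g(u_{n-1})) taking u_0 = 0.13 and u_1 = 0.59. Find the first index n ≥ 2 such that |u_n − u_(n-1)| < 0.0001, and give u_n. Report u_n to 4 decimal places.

g(0.13) = -0.318230, g(0.59) = 0.559851
u_2 = 0.590000 − 0.559851·(0.460000)/(0.878081) = 0.296711;  |Δ| = 0.293289
g(0.296711) = 0.046210
u_3 = 0.296711 − 0.046210·(-0.293289)/(-0.513641) = 0.270325;  |Δ| = 0.026386
g(0.270325) = -0.008808
u_4 = 0.270325 − (-0.008808)·(-0.026386)/(-0.055019) = 0.274549;  |Δ| = 0.004224
g(0.274549) = 0.000079
u_5 = 0.274549 − 0.000079·(0.004224)/(0.008888) = 0.274512;  |Δ| = 0.000038
|u_5 − u_4| = 0.000038 < 0.0001

n = 5, u_n = 0.2745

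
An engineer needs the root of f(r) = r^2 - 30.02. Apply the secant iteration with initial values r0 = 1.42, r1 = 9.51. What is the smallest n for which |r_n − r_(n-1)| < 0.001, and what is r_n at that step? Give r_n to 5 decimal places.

f(1.42) = -28.0036000, f(9.51) = 60.4201000
r2 = 9.5100000 − 60.4201000·(8.0900000)/(88.4237000) = 3.9820860;  |Δ| = 5.5279140
f(3.9820860) = -14.1629911
r3 = 3.9820860 − (-14.1629911)·(-5.5279140)/(-74.5830911) = 5.0318118;  |Δ| = 1.0497258
f(5.0318118) = -4.7008698
r4 = 5.0318118 − (-4.7008698)·(1.0497258)/(9.4621213) = 5.5533254;  |Δ| = 0.5215135
f(5.5533254) = 0.8194226
r5 = 5.5533254 − 0.8194226·(0.5215135)/(5.5202924) = 5.4759128;  |Δ| = 0.0774126
f(5.4759128) = -0.0343790
r6 = 5.4759128 − (-0.0343790)·(-0.0774126)/(-0.8538016) = 5.4790299;  |Δ| = 0.0031171
f(5.4790299) = -0.0002316
r7 = 5.4790299 − (-0.0002316)·(0.0031171)/(0.0341474) = 5.4790510;  |Δ| = 0.0000211
|r7 − r6| = 0.0000211 < 0.001

n = 7, r_n = 5.47905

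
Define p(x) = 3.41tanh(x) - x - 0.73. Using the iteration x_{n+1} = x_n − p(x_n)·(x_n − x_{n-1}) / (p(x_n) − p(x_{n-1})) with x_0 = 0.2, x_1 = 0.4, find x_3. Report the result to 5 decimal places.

0.31723

p(0.2) = -0.2569502, p(0.4) = 0.1656260
x_2 = 0.4000000 − 0.1656260·(0.4000000 − 0.2000000) / (0.1656260 − (-0.2569502)) = 0.4000000 − (0.0331252)/(0.4225761) = 0.3216113
p(0.3216113) = 0.0087730
x_3 = 0.3216113 − 0.0087730·(0.3216113 − 0.4000000) / (0.0087730 − 0.1656260) = 0.3216113 − (-0.0006877)/(-0.1568530) = 0.3172269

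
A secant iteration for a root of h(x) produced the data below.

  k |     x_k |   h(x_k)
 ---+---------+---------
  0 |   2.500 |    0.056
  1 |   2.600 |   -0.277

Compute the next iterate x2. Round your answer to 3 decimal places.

2.517

x2 = 2.600 − (-0.277)·(2.600 − 2.500) / (-0.277 − 0.056)
   = 2.600 − (-0.02770)/(-0.33300) = 2.51682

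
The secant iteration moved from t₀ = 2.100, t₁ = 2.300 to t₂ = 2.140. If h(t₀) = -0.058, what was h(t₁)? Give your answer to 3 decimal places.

0.232

The secant line through (2.100, -0.058) and (2.300, h(t₁)) crosses zero at t₂ = 2.140.
So (2.100, -0.058), (2.300, h(t₁)), (2.140, 0) are collinear:
h(t₁) = -0.058 · (2.300 − 2.140) / (2.100 − 2.140) = -0.058 · (0.16000)/(-0.04000) = 0.23200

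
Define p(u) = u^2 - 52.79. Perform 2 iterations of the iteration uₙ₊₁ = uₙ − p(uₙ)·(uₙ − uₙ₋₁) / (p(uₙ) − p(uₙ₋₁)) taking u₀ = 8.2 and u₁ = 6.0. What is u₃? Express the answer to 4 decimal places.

7.2737

p(8.2) = 14.450000, p(6.0) = -16.790000
u₂ = 6.000000 − (-16.790000)·(6.000000 − 8.200000) / (-16.790000 − 14.450000) = 6.000000 − (36.938000)/(-31.240000) = 7.182394
p(7.182394) = -1.203211
u₃ = 7.182394 − (-1.203211)·(7.182394 − 6.000000) / (-1.203211 − (-16.790000)) = 7.182394 − (-1.422670)/(15.586789) = 7.273668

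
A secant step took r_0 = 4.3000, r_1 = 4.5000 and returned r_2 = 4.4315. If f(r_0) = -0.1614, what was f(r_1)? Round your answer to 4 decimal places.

0.0841

The secant line through (4.3000, -0.1614) and (4.5000, f(r_1)) crosses zero at r_2 = 4.4315.
So (4.3000, -0.1614), (4.5000, f(r_1)), (4.4315, 0) are collinear:
f(r_1) = -0.1614 · (4.5000 − 4.4315) / (4.3000 − 4.4315) = -0.1614 · (0.068500)/(-0.131500) = 0.084075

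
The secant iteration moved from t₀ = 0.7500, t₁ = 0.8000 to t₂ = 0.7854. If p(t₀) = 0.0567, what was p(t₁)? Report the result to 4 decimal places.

The secant line through (0.7500, 0.0567) and (0.8000, p(t₁)) crosses zero at t₂ = 0.7854.
So (0.7500, 0.0567), (0.8000, p(t₁)), (0.7854, 0) are collinear:
p(t₁) = 0.0567 · (0.8000 − 0.7854) / (0.7500 − 0.7854) = 0.0567 · (0.014600)/(-0.035400) = -0.023385

-0.0234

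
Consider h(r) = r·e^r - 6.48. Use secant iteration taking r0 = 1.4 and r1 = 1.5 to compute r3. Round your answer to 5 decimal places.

h(1.4) = -0.8027200, h(1.5) = 0.2425336
r2 = 1.5000000 − 0.2425336·(1.5000000 − 1.4000000) / (0.2425336 − (-0.8027200)) = 1.5000000 − (0.0242534)/(1.0452537) = 1.4767967
h(1.4767967) = -0.0132607
r3 = 1.4767967 − (-0.0132607)·(1.4767967 − 1.5000000) / (-0.0132607 − 0.2425336) = 1.4767967 − (0.0003077)/(-0.2557943) = 1.4779996

1.47800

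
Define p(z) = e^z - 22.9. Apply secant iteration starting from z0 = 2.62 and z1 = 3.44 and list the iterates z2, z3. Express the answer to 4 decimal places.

p(2.62) = -9.164276, p(3.44) = 8.286958
z2 = 3.440000 − 8.286958·(3.440000 − 2.620000) / (8.286958 − (-9.164276)) = 3.440000 − (6.795306)/(17.451235) = 3.050612
p(3.050612) = -1.771734
z3 = 3.050612 − (-1.771734)·(3.050612 − 3.440000) / (-1.771734 − 8.286958) = 3.050612 − (0.689893)/(-10.058692) = 3.119198

3.0506, 3.1192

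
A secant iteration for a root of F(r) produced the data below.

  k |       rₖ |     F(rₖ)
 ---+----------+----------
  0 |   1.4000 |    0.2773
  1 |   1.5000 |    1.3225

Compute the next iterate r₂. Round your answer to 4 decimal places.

1.3735

r₂ = 1.5000 − 1.3225·(1.5000 − 1.4000) / (1.3225 − 0.2773)
   = 1.5000 − (0.132250)/(1.045200) = 1.373469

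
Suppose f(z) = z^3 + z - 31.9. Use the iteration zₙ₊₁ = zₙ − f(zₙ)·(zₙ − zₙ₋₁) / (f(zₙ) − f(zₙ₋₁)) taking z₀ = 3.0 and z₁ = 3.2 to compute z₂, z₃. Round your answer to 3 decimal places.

f(3.0) = -1.90000, f(3.2) = 4.06800
z₂ = 3.20000 − 4.06800·(3.20000 − 3.00000) / (4.06800 − (-1.90000)) = 3.20000 − (0.81360)/(5.96800) = 3.06367
f(3.06367) = -0.08041
z₃ = 3.06367 − (-0.08041)·(3.06367 − 3.20000) / (-0.08041 − 4.06800) = 3.06367 − (0.01096)/(-4.14841) = 3.06632

3.064, 3.066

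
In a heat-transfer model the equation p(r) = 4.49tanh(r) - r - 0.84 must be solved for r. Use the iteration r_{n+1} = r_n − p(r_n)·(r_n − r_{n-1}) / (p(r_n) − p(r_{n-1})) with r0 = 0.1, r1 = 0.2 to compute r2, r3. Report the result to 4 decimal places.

0.2454, 0.2470

p(0.1) = -0.492491, p(0.2) = -0.153785
r2 = 0.200000 − (-0.153785)·(0.200000 − 0.100000) / (-0.153785 − (-0.492491)) = 0.200000 − (-0.015378)/(0.338706) = 0.245404
p(0.245404) = -0.005140
r3 = 0.245404 − (-0.005140)·(0.245404 − 0.200000) / (-0.005140 − (-0.153785)) = 0.245404 − (-0.000233)/(0.148645) = 0.246974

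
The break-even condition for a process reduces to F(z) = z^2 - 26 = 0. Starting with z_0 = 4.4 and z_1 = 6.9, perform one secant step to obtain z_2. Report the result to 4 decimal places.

F(4.4) = -6.640000, F(6.9) = 21.610000
z_2 = 6.900000 − 21.610000·(6.900000 − 4.400000) / (21.610000 − (-6.640000)) = 6.900000 − (54.025000)/(28.250000) = 4.987611

4.9876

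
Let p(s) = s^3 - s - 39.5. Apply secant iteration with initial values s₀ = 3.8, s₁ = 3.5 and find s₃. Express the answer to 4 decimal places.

3.5035

p(3.8) = 11.572000, p(3.5) = -0.125000
s₂ = 3.500000 − (-0.125000)·(3.500000 − 3.800000) / (-0.125000 − 11.572000) = 3.500000 − (0.037500)/(-11.697000) = 3.503206
p(3.503206) = -0.010279
s₃ = 3.503206 − (-0.010279)·(3.503206 − 3.500000) / (-0.010279 − (-0.125000)) = 3.503206 − (-0.000033)/(0.114721) = 3.503493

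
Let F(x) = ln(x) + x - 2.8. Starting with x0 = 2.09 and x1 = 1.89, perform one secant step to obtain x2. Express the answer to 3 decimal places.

2.072

F(2.09) = 0.02716, F(1.89) = -0.27342
x2 = 1.89000 − (-0.27342)·(1.89000 − 2.09000) / (-0.27342 − 0.02716) = 1.89000 − (0.05468)/(-0.30059) = 2.07193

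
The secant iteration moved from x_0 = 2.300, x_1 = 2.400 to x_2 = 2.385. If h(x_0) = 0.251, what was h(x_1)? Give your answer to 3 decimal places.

-0.044

The secant line through (2.300, 0.251) and (2.400, h(x_1)) crosses zero at x_2 = 2.385.
So (2.300, 0.251), (2.400, h(x_1)), (2.385, 0) are collinear:
h(x_1) = 0.251 · (2.400 − 2.385) / (2.300 − 2.385) = 0.251 · (0.01500)/(-0.08500) = -0.04429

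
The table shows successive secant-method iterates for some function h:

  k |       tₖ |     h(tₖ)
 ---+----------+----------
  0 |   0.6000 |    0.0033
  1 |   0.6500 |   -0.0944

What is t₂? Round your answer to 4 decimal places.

t₂ = 0.6500 − (-0.0944)·(0.6500 − 0.6000) / (-0.0944 − 0.0033)
   = 0.6500 − (-0.004720)/(-0.097700) = 0.601689

0.6017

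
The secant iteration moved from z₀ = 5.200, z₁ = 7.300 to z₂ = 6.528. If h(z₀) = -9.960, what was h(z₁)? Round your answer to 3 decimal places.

The secant line through (5.200, -9.960) and (7.300, h(z₁)) crosses zero at z₂ = 6.528.
So (5.200, -9.960), (7.300, h(z₁)), (6.528, 0) are collinear:
h(z₁) = -9.960 · (7.300 − 6.528) / (5.200 − 6.528) = -9.960 · (0.77200)/(-1.32800) = 5.79000

5.790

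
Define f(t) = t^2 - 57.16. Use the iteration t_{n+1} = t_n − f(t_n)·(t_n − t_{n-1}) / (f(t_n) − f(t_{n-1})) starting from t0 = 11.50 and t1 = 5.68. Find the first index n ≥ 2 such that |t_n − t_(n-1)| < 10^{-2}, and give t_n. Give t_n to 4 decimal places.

f(11.50) = 75.090000, f(5.68) = -24.897600
t2 = 5.680000 − (-24.897600)·(-5.820000)/(-99.987600) = 7.129220;  |Δ| = 1.449220
f(7.129220) = -6.334222
t3 = 7.129220 − (-6.334222)·(1.449220)/(18.563378) = 7.623725;  |Δ| = 0.494505
f(7.623725) = 0.961181
t4 = 7.623725 − 0.961181·(0.494505)/(7.295403) = 7.558573;  |Δ| = 0.065152
f(7.558573) = -0.027973
t5 = 7.558573 − (-0.027973)·(-0.065152)/(-0.989155) = 7.560416;  |Δ| = 0.001842
|t5 − t4| = 0.001842 < 10^{-2}

n = 5, t_n = 7.5604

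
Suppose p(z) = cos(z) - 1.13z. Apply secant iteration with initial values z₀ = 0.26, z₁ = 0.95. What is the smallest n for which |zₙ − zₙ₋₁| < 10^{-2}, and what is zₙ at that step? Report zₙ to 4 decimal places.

n = 4, zₙ = 0.6852

p(0.26) = 0.672590, p(0.95) = -0.491817
z₂ = 0.950000 − (-0.491817)·(0.690000)/(-1.164407) = 0.658561;  |Δ| = 0.291439
p(0.658561) = 0.046700
z₃ = 0.658561 − 0.046700·(-0.291439)/(0.538517) = 0.683834;  |Δ| = 0.025273
p(0.683834) = 0.002423
z₄ = 0.683834 − 0.002423·(0.025273)/(-0.044277) = 0.685218;  |Δ| = 0.001383
|z₄ − z₃| = 0.001383 < 10^{-2}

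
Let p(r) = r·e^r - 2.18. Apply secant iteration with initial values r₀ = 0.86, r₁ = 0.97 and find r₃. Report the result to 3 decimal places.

0.893

p(0.86) = -0.14768, p(0.97) = 0.37881
r₂ = 0.97000 − 0.37881·(0.97000 − 0.86000) / (0.37881 − (-0.14768)) = 0.97000 − (0.04167)/(0.52649) = 0.89086
p(0.89086) = -0.00880
r₃ = 0.89086 − (-0.00880)·(0.89086 − 0.97000) / (-0.00880 − 0.37881) = 0.89086 − (0.00070)/(-0.38760) = 0.89265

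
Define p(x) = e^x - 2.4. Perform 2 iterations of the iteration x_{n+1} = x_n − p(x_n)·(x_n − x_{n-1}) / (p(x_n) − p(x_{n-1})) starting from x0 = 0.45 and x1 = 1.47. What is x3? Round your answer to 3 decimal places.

p(0.45) = -0.83169, p(1.47) = 1.94924
x2 = 1.47000 − 1.94924·(1.47000 − 0.45000) / (1.94924 − (-0.83169)) = 1.47000 − (1.98822)/(2.78092) = 0.75505
p(0.75505) = -0.27228
x3 = 0.75505 − (-0.27228)·(0.75505 − 1.47000) / (-0.27228 − 1.94924) = 0.75505 − (0.19467)/(-2.22152) = 0.84268

0.843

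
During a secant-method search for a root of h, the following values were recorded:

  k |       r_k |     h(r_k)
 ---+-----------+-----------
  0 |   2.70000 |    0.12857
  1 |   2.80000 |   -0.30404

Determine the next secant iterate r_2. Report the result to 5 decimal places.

r_2 = 2.80000 − (-0.30404)·(2.80000 − 2.70000) / (-0.30404 − 0.12857)
   = 2.80000 − (-0.0304040)/(-0.4326100) = 2.7297196

2.72972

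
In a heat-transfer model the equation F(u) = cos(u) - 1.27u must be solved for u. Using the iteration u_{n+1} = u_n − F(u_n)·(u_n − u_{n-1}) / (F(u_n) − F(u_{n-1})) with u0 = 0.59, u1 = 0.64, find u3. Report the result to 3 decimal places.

0.634

F(0.59) = 0.08164, F(0.64) = -0.01070
u2 = 0.64000 − (-0.01070)·(0.64000 − 0.59000) / (-0.01070 − 0.08164) = 0.64000 − (-0.00054)/(-0.09234) = 0.63420
F(0.63420) = 0.00010
u3 = 0.63420 − 0.00010·(0.63420 − 0.64000) / (0.00010 − (-0.01070)) = 0.63420 − (0.00000)/(0.01081) = 0.63426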